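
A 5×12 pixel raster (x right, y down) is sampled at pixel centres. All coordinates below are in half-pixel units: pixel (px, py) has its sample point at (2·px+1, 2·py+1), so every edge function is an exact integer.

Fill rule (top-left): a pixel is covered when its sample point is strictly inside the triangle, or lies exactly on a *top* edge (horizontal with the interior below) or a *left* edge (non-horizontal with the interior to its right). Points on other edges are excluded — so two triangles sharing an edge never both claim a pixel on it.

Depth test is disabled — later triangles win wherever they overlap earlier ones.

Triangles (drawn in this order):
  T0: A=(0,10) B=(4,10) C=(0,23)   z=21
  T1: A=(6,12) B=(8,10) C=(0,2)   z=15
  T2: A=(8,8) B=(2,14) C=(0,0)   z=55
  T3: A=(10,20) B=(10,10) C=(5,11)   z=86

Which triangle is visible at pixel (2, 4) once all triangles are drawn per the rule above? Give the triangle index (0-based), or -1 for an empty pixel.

T0:
  2·area = 52
  edge (0, 10)→(4, 10): d=(4,0) top-left  bias=+0
  edge (4, 10)→(0, 23): d=(-4,13) right/bottom  bias=-1
  edge (0, 23)→(0, 10): d=(0,-13) top-left  bias=+0
    (0,5)@(1, 11): e=[4,35,13] → #
    (1,5)@(3, 11): e=[4,9,39] → #
    (2,5)@(5, 11): e=[4,-17,65] → ·
    (0,6)@(1, 13): e=[12,27,13] → #
    (2,6)@(5, 13): e=[12,-25,65] → ·
    (0,7)@(1, 15): e=[20,19,13] → #
    (1,7)@(3, 15): e=[20,-7,39] → ·
    (0,8)@(1, 17): e=[28,11,13] → #
    (1,8)@(3, 17): e=[28,-15,39] → ·
    (0,9)@(1, 19): e=[36,3,13] → #
    (1,9)@(3, 19): e=[36,-23,39] → ·
    (0,10)@(1, 21): e=[44,-5,13] → ·
  covered (7 px):
    · · · · ·
    · · · · ·
    · · · · ·
    · · · · ·
    · · · · ·
    # # · · ·
    # # · · ·
    # · · · ·
    # · · · ·
    # · · · ·
    · · · · ·
    · · · · ·
T1:
  2·area = 32  (B↔C swapped to make it positive)
  edge (6, 12)→(0, 2): d=(-6,-10) top-left  bias=+0
  edge (0, 2)→(8, 10): d=(8,8) right/bottom  bias=-1
  edge (8, 10)→(6, 12): d=(-2,2) right/bottom  bias=-1
    (0,1)@(1, 3): e=[4,0,28] → ·  [on edge]
    (1,2)@(3, 5): e=[12,0,20] → ·  [on edge]
    (1,3)@(3, 7): e=[0,16,16] → #  [on edge]
    (2,3)@(5, 7): e=[20,0,12] → ·  [on edge]
    (1,4)@(3, 9): e=[-12,32,12] → ·
    (2,4)@(5, 9): e=[8,16,8] → #
    (3,4)@(7, 9): e=[28,0,4] → ·  [on edge]
    (4,4)@(9, 9): e=[48,-16,0] → ·  [on edge]
    (2,5)@(5, 11): e=[-4,32,4] → ·
    (3,5)@(7, 11): e=[16,16,0] → ·  [on edge]
    (4,5)@(9, 11): e=[36,0,-4] → ·  [on edge]
    (2,6)@(5, 13): e=[-16,48,0] → ·  [on edge]
    (1,7)@(3, 15): e=[-48,80,0] → ·  [on edge]
    (0,8)@(1, 17): e=[-80,112,0] → ·  [on edge]
    (4,8)@(9, 17): e=[0,48,-16] → ·  [on edge]
  covered (2 px):
    · · · · ·
    · · · · ·
    · · · · ·
    · # · · ·
    · · # · ·
    · · · · ·
    · · · · ·
    · · · · ·
    · · · · ·
    · · · · ·
    · · · · ·
    · · · · ·
T2:
  2·area = 96
  edge (8, 8)→(2, 14): d=(-6,6) right/bottom  bias=-1
  edge (2, 14)→(0, 0): d=(-2,-14) top-left  bias=+0
  edge (0, 0)→(8, 8): d=(8,8) right/bottom  bias=-1
    (0,0)@(1, 1): e=[84,12,0] → ·  [on edge]
    (0,1)@(1, 3): e=[72,8,16] → #
    (1,1)@(3, 3): e=[60,36,0] → ·  [on edge]
    (0,2)@(1, 5): e=[60,4,32] → #
    (1,2)@(3, 5): e=[48,32,16] → #
    (2,2)@(5, 5): e=[36,60,0] → ·  [on edge]
    (0,3)@(1, 7): e=[48,0,48] → #  [on edge]
    (2,3)@(5, 7): e=[24,56,16] → #
    (3,3)@(7, 7): e=[12,84,0] → ·  [on edge]
    (4,3)@(9, 7): e=[0,112,-16] → ·  [on edge]
    (0,4)@(1, 9): e=[36,-4,64] → ·
    (1,4)@(3, 9): e=[24,24,48] → #
    (3,4)@(7, 9): e=[0,80,16] → ·  [on edge]
    (4,4)@(9, 9): e=[-12,108,0] → ·  [on edge]
    (2,5)@(5, 11): e=[0,48,48] → ·  [on edge]
    (1,6)@(3, 13): e=[0,16,80] → ·  [on edge]
    (0,7)@(1, 15): e=[0,-16,112] → ·  [on edge]
    (1,10)@(3, 21): e=[-48,0,144] → ·  [on edge]
  covered (9 px):
    · · · · ·
    # · · · ·
    # # · · ·
    # # # · ·
    · # # · ·
    · # · · ·
    · · · · ·
    · · · · ·
    · · · · ·
    · · · · ·
    · · · · ·
    · · · · ·
T3:
  2·area = 50  (B↔C swapped to make it positive)
  edge (10, 20)→(5, 11): d=(-5,-9) top-left  bias=+0
  edge (5, 11)→(10, 10): d=(5,-1) top-left  bias=+0
  edge (10, 10)→(10, 20): d=(0,10) right/bottom  bias=-1
    (2,5)@(5, 11): e=[0,0,50] → #  [on edge]
    (3,5)@(7, 11): e=[18,2,30] → #
    (4,5)@(9, 11): e=[36,4,10] → #
    (2,6)@(5, 13): e=[-10,10,50] → ·
    (3,6)@(7, 13): e=[8,12,30] → #
    (3,7)@(7, 15): e=[-2,22,30] → ·
    (4,7)@(9, 15): e=[16,24,10] → #
    (4,8)@(9, 17): e=[6,34,10] → #
    (4,9)@(9, 19): e=[-4,44,10] → ·
  covered (7 px):
    · · · · ·
    · · · · ·
    · · · · ·
    · · · · ·
    · · · · ·
    · · # # #
    · · · # #
    · · · · #
    · · · · #
    · · · · ·
    · · · · ·
    · · · · ·

Z-buffer (winner per pixel, '.' = empty):
  . . . . .
  2 . . . .
  2 2 . . .
  2 2 2 . .
  . 2 2 . .
  0 2 3 3 3
  0 0 . 3 3
  0 . . . 3
  0 . . . 3
  0 . . . .
  . . . . .
  . . . . .

Final: 2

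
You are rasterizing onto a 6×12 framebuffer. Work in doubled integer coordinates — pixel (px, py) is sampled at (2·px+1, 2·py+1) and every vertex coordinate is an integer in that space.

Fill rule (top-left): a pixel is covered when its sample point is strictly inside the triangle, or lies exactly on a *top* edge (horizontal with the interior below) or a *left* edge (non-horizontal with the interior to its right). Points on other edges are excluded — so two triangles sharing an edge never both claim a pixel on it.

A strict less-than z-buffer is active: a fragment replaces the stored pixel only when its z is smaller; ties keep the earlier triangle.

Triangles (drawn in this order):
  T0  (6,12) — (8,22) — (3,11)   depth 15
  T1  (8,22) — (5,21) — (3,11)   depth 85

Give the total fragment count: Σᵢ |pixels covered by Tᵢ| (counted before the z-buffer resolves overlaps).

T0:
  2·area = 28
  edge (6, 12)→(8, 22): d=(2,10) right/bottom  bias=-1
  edge (8, 22)→(3, 11): d=(-5,-11) top-left  bias=+0
  edge (3, 11)→(6, 12): d=(3,1) right/bottom  bias=-1
    (2,3)@(5, 7): e=[0,42,-14] → ·  [on edge]
    (1,5)@(3, 11): e=[28,0,0] → ·  [on edge]
    (2,6)@(5, 13): e=[12,12,4] → #
    (3,6)@(7, 13): e=[-8,34,2] → ·
    (4,6)@(9, 13): e=[-28,56,0] → ·  [on edge]
    (2,7)@(5, 15): e=[16,2,10] → #
    (3,7)@(7, 15): e=[-4,24,8] → ·
    (2,8)@(5, 17): e=[20,-8,16] → ·
    (3,8)@(7, 17): e=[0,14,14] → ·  [on edge]
    (3,9)@(7, 19): e=[4,4,20] → #
    (4,9)@(9, 19): e=[-16,26,18] → ·
    (3,10)@(7, 21): e=[8,-6,26] → ·
  covered (3 px):
    · · · · · ·
    · · · · · ·
    · · · · · ·
    · · · · · ·
    · · · · · ·
    · · · · · ·
    · · # · · ·
    · · # · · ·
    · · · · · ·
    · · · # · ·
    · · · · · ·
    · · · · · ·
T1:
  2·area = 28
  edge (8, 22)→(5, 21): d=(-3,-1) top-left  bias=+0
  edge (5, 21)→(3, 11): d=(-2,-10) top-left  bias=+0
  edge (3, 11)→(8, 22): d=(5,11) right/bottom  bias=-1
    (0,0)@(1, 1): e=[56,0,-28] → ·  [on edge]
    (1,5)@(3, 11): e=[28,0,0] → ·  [on edge]
    (2,8)@(5, 17): e=[12,8,8] → #
    (3,8)@(7, 17): e=[14,28,-14] → ·
    (2,9)@(5, 19): e=[6,4,18] → #
    (3,9)@(7, 19): e=[8,24,-4] → ·
    (2,10)@(5, 21): e=[0,0,28] → #  [on edge]
    (3,10)@(7, 21): e=[2,20,6] → #
    (4,10)@(9, 21): e=[4,40,-16] → ·
    (2,11)@(5, 23): e=[-6,-4,38] → ·
    (3,11)@(7, 23): e=[-4,16,16] → ·
    (5,11)@(11, 23): e=[0,56,-28] → ·  [on edge]
  covered (4 px):
    · · · · · ·
    · · · · · ·
    · · · · · ·
    · · · · · ·
    · · · · · ·
    · · · · · ·
    · · · · · ·
    · · · · · ·
    · · # · · ·
    · · # · · ·
    · · # # · ·
    · · · · · ·

Result: 7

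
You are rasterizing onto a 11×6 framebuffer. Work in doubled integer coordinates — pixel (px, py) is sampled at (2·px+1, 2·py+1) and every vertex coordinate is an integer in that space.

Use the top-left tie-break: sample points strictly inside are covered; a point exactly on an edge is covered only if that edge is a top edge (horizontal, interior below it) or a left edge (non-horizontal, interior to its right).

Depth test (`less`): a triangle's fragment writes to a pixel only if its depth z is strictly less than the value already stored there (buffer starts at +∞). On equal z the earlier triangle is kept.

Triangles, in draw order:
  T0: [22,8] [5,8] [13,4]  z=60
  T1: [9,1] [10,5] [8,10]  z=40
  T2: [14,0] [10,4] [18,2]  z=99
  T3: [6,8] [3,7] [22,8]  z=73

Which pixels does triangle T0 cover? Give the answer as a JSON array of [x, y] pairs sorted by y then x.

T0:
  2·area = 68
  edge (22, 8)→(5, 8): d=(-17,0) right/bottom  bias=-1
  edge (5, 8)→(13, 4): d=(8,-4) top-left  bias=+0
  edge (13, 4)→(22, 8): d=(9,4) right/bottom  bias=-1
    (9,0)@(19, 1): e=[119,0,-51] → ·  [on edge]
    (7,1)@(15, 3): e=[85,0,-17] → ·  [on edge]
    (5,2)@(11, 5): e=[51,0,17] → █  [on edge]
    (6,2)@(13, 5): e=[51,8,9] → █
    (7,2)@(15, 5): e=[51,16,1] → █
    (8,2)@(17, 5): e=[51,24,-7] → ·
    (3,3)@(7, 7): e=[17,0,51] → █  [on edge]
    (4,3)@(9, 7): e=[17,8,43] → █
    (8,3)@(17, 7): e=[17,40,11] → █
    (9,3)@(19, 7): e=[17,48,3] → █
    (10,3)@(21, 7): e=[17,56,-5] → ·
    (1,4)@(3, 9): e=[-17,0,85] → ·  [on edge]
  covered (10 px):
    · · · · · · · · · · ·
    · · · · · · · · · · ·
    · · · · · █ █ █ · · ·
    · · · █ █ █ █ █ █ █ ·
    · · · · · · · · · · ·
    · · · · · · · · · · ·
T1:
  2·area = 13
  edge (9, 1)→(10, 5): d=(1,4) right/bottom  bias=-1
  edge (10, 5)→(8, 10): d=(-2,5) right/bottom  bias=-1
  edge (8, 10)→(9, 1): d=(1,-9) top-left  bias=+0
    (4,0)@(9, 1): e=[0,13,0] → ·  [on edge]
    (4,1)@(9, 3): e=[2,9,2] → █
    (5,1)@(11, 3): e=[-6,-1,20] → ·
    (4,2)@(9, 5): e=[4,5,4] → █
    (5,2)@(11, 5): e=[-4,-5,22] → ·
    (4,3)@(9, 7): e=[6,1,6] → █
    (5,3)@(11, 7): e=[-2,-9,24] → ·
    (4,4)@(9, 9): e=[8,-3,8] → ·
    (5,4)@(11, 9): e=[0,-13,26] → ·  [on edge]
  covered (3 px):
    · · · · · · · · · · ·
    · · · · █ · · · · · ·
    · · · · █ · · · · · ·
    · · · · █ · · · · · ·
    · · · · · · · · · · ·
    · · · · · · · · · · ·
T2:
  2·area = 24  (B↔C swapped to make it positive)
  edge (14, 0)→(18, 2): d=(4,2) right/bottom  bias=-1
  edge (18, 2)→(10, 4): d=(-8,2) right/bottom  bias=-1
  edge (10, 4)→(14, 0): d=(4,-4) top-left  bias=+0
    (6,0)@(13, 1): e=[6,18,0] → █  [on edge]
    (7,0)@(15, 1): e=[2,14,8] → █
    (8,0)@(17, 1): e=[-2,10,16] → ·
    (5,1)@(11, 3): e=[18,6,0] → █  [on edge]
    (7,1)@(15, 3): e=[10,-2,16] → ·
    (4,2)@(9, 5): e=[30,-6,0] → ·  [on edge]
    (5,2)@(11, 5): e=[26,-10,8] → ·
    (6,2)@(13, 5): e=[22,-14,16] → ·
    (3,3)@(7, 7): e=[42,-18,0] → ·  [on edge]
    (2,4)@(5, 9): e=[54,-30,0] → ·  [on edge]
    (1,5)@(3, 11): e=[66,-42,0] → ·  [on edge]
  covered (4 px):
    · · · · · · █ █ · · ·
    · · · · · █ █ · · · ·
    · · · · · · · · · · ·
    · · · · · · · · · · ·
    · · · · · · · · · · ·
    · · · · · · · · · · ·
T3:
  2·area = 16
  edge (6, 8)→(3, 7): d=(-3,-1) top-left  bias=+0
  edge (3, 7)→(22, 8): d=(19,1) right/bottom  bias=-1
  edge (22, 8)→(6, 8): d=(-16,0) right/bottom  bias=-1
    (1,3)@(3, 7): e=[0,0,16] → ·  [on edge]
    (4,4)@(9, 9): e=[0,32,-16] → ·  [on edge]
    (7,5)@(15, 11): e=[0,64,-48] → ·  [on edge]
  covered (0 px):
    · · · · · · · · · · ·
    · · · · · · · · · · ·
    · · · · · · · · · · ·
    · · · · · · · · · · ·
    · · · · · · · · · · ·
    · · · · · · · · · · ·

Final: [[5,2],[6,2],[7,2],[3,3],[4,3],[5,3],[6,3],[7,3],[8,3],[9,3]]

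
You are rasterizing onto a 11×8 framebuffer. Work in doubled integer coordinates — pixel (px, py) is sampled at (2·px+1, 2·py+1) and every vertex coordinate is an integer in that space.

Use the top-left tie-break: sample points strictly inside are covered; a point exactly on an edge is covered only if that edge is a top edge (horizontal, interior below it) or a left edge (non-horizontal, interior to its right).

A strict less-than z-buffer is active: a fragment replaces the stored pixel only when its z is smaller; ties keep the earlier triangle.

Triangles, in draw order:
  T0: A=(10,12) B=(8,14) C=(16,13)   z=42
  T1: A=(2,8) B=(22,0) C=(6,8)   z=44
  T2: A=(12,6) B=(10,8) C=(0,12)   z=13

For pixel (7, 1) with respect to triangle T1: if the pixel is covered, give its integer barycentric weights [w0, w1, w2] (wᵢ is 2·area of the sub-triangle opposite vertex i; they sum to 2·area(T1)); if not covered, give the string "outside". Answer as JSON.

T0:
  2·area = 14  (B↔C swapped to make it positive)
  edge (10, 12)→(16, 13): d=(6,1) right/bottom  bias=-1
  edge (16, 13)→(8, 14): d=(-8,1) right/bottom  bias=-1
  edge (8, 14)→(10, 12): d=(2,-2) top-left  bias=+0
    (10,0)@(21, 1): e=[-77,91,0] → ·  [on edge]
    (9,1)@(19, 3): e=[-63,77,0] → ·  [on edge]
    (8,2)@(17, 5): e=[-49,63,0] → ·  [on edge]
    (7,3)@(15, 7): e=[-35,49,0] → ·  [on edge]
    (6,4)@(13, 9): e=[-21,35,0] → ·  [on edge]
    (5,5)@(11, 11): e=[-7,21,0] → ·  [on edge]
    (4,6)@(9, 13): e=[7,7,0] → █  [on edge]
    (5,6)@(11, 13): e=[5,5,4] → █
    (6,6)@(13, 13): e=[3,3,8] → █
    (7,6)@(15, 13): e=[1,1,12] → █
    (8,6)@(17, 13): e=[-1,-1,16] → ·
    (3,7)@(7, 15): e=[21,-7,0] → ·  [on edge]
  covered (4 px):
    · · · · · · · · · · ·
    · · · · · · · · · · ·
    · · · · · · · · · · ·
    · · · · · · · · · · ·
    · · · · · · · · · · ·
    · · · · · · · · · · ·
    · · · · █ █ █ █ · · ·
    · · · · · · · · · · ·
T1:
  2·area = 32
  edge (2, 8)→(22, 0): d=(20,-8) top-left  bias=+0
  edge (22, 0)→(6, 8): d=(-16,8) right/bottom  bias=-1
  edge (6, 8)→(2, 8): d=(-4,0) right/bottom  bias=-1
    (7,1)@(15, 3): e=[4,8,20] → █
    (8,1)@(17, 3): e=[20,-8,20] → ·
    (5,2)@(11, 5): e=[12,8,12] → █
    (6,2)@(13, 5): e=[28,-8,12] → ·
    (7,2)@(15, 5): e=[44,-24,12] → ·
    (2,3)@(5, 7): e=[4,24,4] → █
    (3,3)@(7, 7): e=[20,8,4] → █
    (4,3)@(9, 7): e=[36,-8,4] → ·
    (5,3)@(11, 7): e=[52,-24,4] → ·
    (2,4)@(5, 9): e=[44,-8,-4] → ·
    (3,4)@(7, 9): e=[60,-24,-4] → ·
  covered (4 px):
    · · · · · · · · · · ·
    · · · · · · · █ · · ·
    · · · · · █ · · · · ·
    · · █ █ · · · · · · ·
    · · · · · · · · · · ·
    · · · · · · · · · · ·
    · · · · · · · · · · ·
    · · · · · · · · · · ·
T2:
  2·area = 12
  edge (12, 6)→(10, 8): d=(-2,2) right/bottom  bias=-1
  edge (10, 8)→(0, 12): d=(-10,4) right/bottom  bias=-1
  edge (0, 12)→(12, 6): d=(12,-6) top-left  bias=+0
    (8,0)@(17, 1): e=[0,42,-30] → ·  [on edge]
    (7,1)@(15, 3): e=[0,30,-18] → ·  [on edge]
    (6,2)@(13, 5): e=[0,18,-6] → ·  [on edge]
    (5,3)@(11, 7): e=[0,6,6] → ·  [on edge]
    (3,4)@(7, 9): e=[4,2,6] → █
    (4,4)@(9, 9): e=[0,-6,18] → ·  [on edge]
    (3,5)@(7, 11): e=[0,-18,30] → ·  [on edge]
    (2,6)@(5, 13): e=[0,-30,42] → ·  [on edge]
    (1,7)@(3, 15): e=[0,-42,54] → ·  [on edge]
  covered (1 px):
    · · · · · · · · · · ·
    · · · · · · · · · · ·
    · · · · · · · · · · ·
    · · · · · · · · · · ·
    · · · █ · · · · · · ·
    · · · · · · · · · · ·
    · · · · · · · · · · ·
    · · · · · · · · · · ·

Final: [8,20,4]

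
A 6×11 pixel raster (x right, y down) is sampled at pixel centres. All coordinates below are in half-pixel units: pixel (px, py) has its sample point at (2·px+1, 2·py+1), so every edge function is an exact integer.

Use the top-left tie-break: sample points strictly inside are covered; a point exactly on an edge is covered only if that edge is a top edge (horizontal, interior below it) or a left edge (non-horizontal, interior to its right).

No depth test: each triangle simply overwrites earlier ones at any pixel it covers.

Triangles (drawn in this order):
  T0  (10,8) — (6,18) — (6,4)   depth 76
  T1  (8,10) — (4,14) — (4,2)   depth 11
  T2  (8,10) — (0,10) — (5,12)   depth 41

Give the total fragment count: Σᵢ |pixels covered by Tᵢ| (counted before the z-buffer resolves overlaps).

T0:
  2·area = 56
  edge (10, 8)→(6, 18): d=(-4,10) right/bottom  bias=-1
  edge (6, 18)→(6, 4): d=(0,-14) top-left  bias=+0
  edge (6, 4)→(10, 8): d=(4,4) right/bottom  bias=-1
    (1,0)@(3, 1): e=[98,-42,0] → .  [on edge]
    (2,1)@(5, 3): e=[70,-14,0] → .  [on edge]
    (3,2)@(7, 5): e=[42,14,0] → .  [on edge]
    (3,3)@(7, 7): e=[34,14,8] → X
    (4,3)@(9, 7): e=[14,42,0] → .  [on edge]
    (3,4)@(7, 9): e=[26,14,16] → X
    (4,4)@(9, 9): e=[6,42,8] → X
    (5,4)@(11, 9): e=[-14,70,0] → .  [on edge]
    (3,5)@(7, 11): e=[18,14,24] → X
    (4,5)@(9, 11): e=[-2,42,16] → .
    (3,6)@(7, 13): e=[10,14,32] → X
    (4,6)@(9, 13): e=[-10,42,24] → .
  covered (6 px):
    . . . . . .
    . . . . . .
    . . . . . .
    . . . X . .
    . . . X X .
    . . . X . .
    . . . X . .
    . . . X . .
    . . . . . .
    . . . . . .
    . . . . . .
T1:
  2·area = 48
  edge (8, 10)→(4, 14): d=(-4,4) right/bottom  bias=-1
  edge (4, 14)→(4, 2): d=(0,-12) top-left  bias=+0
  edge (4, 2)→(8, 10): d=(4,8) right/bottom  bias=-1
    (2,2)@(5, 5): e=[32,12,4] → X
    (3,2)@(7, 5): e=[24,36,-12] → .
    (2,3)@(5, 7): e=[24,12,12] → X
    (3,3)@(7, 7): e=[16,36,-4] → .
    (5,3)@(11, 7): e=[0,84,-36] → .  [on edge]
    (2,4)@(5, 9): e=[16,12,20] → X
    (3,4)@(7, 9): e=[8,36,4] → X
    (4,4)@(9, 9): e=[0,60,-12] → .  [on edge]
    (2,5)@(5, 11): e=[8,12,28] → X
    (3,5)@(7, 11): e=[0,36,12] → .  [on edge]
    (2,6)@(5, 13): e=[0,12,36] → .  [on edge]
    (1,7)@(3, 15): e=[0,-12,60] → .  [on edge]
    (0,8)@(1, 17): e=[0,-36,84] → .  [on edge]
  covered (5 px):
    . . . . . .
    . . . . . .
    . . X . . .
    . . X . . .
    . . X X . .
    . . X . . .
    . . . . . .
    . . . . . .
    . . . . . .
    . . . . . .
    . . . . . .
T2:
  2·area = 16  (B↔C swapped to make it positive)
  edge (8, 10)→(5, 12): d=(-3,2) right/bottom  bias=-1
  edge (5, 12)→(0, 10): d=(-5,-2) top-left  bias=+0
  edge (0, 10)→(8, 10): d=(8,0) top-left  bias=+0
    (1,5)@(3, 11): e=[7,1,8] → X
    (2,5)@(5, 11): e=[3,5,8] → X
    (3,5)@(7, 11): e=[-1,9,8] → .
    (1,6)@(3, 13): e=[1,-9,24] → .
    (2,6)@(5, 13): e=[-3,-5,24] → .
  covered (2 px):
    . . . . . .
    . . . . . .
    . . . . . .
    . . . . . .
    . . . . . .
    . X X . . .
    . . . . . .
    . . . . . .
    . . . . . .
    . . . . . .
    . . . . . .

Answer: 13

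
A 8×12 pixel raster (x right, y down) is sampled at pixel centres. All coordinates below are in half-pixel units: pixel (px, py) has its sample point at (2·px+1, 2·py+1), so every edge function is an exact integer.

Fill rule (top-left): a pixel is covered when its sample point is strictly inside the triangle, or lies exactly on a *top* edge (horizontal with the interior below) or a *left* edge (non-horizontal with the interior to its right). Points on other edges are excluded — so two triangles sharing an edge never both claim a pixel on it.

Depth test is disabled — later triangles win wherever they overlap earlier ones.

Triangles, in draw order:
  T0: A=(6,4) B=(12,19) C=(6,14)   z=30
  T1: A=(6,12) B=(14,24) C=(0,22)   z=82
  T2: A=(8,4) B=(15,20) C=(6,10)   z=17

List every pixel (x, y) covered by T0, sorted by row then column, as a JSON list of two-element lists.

T0:
  2·area = 60
  edge (6, 4)→(12, 19): d=(6,15) right/bottom  bias=-1
  edge (12, 19)→(6, 14): d=(-6,-5) top-left  bias=+0
  edge (6, 14)→(6, 4): d=(0,-10) top-left  bias=+0
    (3,3)@(7, 7): e=[3,47,10] → #
    (4,3)@(9, 7): e=[-27,57,30] → ·
    (3,4)@(7, 9): e=[15,35,10] → #
    (4,4)@(9, 9): e=[-15,45,30] → ·
    (3,5)@(7, 11): e=[27,23,10] → #
    (4,5)@(9, 11): e=[-3,33,30] → ·
    (3,6)@(7, 13): e=[39,11,10] → #
    (4,6)@(9, 13): e=[9,21,30] → #
    (5,6)@(11, 13): e=[-21,31,50] → ·
    (3,7)@(7, 15): e=[51,-1,10] → ·
    (4,7)@(9, 15): e=[21,9,30] → #
    (5,7)@(11, 15): e=[-9,19,50] → ·
  covered (7 px):
    · · · · · · · ·
    · · · · · · · ·
    · · · · · · · ·
    · · · # · · · ·
    · · · # · · · ·
    · · · # · · · ·
    · · · # # · · ·
    · · · · # · · ·
    · · · · · # · ·
    · · · · · · · ·
    · · · · · · · ·
    · · · · · · · ·
T1:
  2·area = 152
  edge (6, 12)→(14, 24): d=(8,12) right/bottom  bias=-1
  edge (14, 24)→(0, 22): d=(-14,-2) top-left  bias=+0
  edge (0, 22)→(6, 12): d=(6,-10) top-left  bias=+0
    (4,3)@(9, 7): e=[-76,228,0] → ·  [on edge]
    (2,7)@(5, 15): e=[36,108,8] → #
    (3,7)@(7, 15): e=[12,112,28] → #
    (4,7)@(9, 15): e=[-12,116,48] → ·
    (1,8)@(3, 17): e=[76,76,0] → #  [on edge]
    (4,8)@(9, 17): e=[4,88,60] → #
    (5,8)@(11, 17): e=[-20,92,80] → ·
    (1,9)@(3, 19): e=[92,48,12] → #
    (5,9)@(11, 19): e=[-4,64,92] → ·
    (0,10)@(1, 21): e=[132,16,4] → #
    (5,10)@(11, 21): e=[12,36,104] → #
    (6,10)@(13, 21): e=[-12,40,124] → ·
    (3,11)@(7, 23): e=[76,0,76] → #  [on edge]
  covered (20 px):
    · · · · · · · ·
    · · · · · · · ·
    · · · · · · · ·
    · · · · · · · ·
    · · · · · · · ·
    · · · · · · · ·
    · · · · · · · ·
    · · # # · · · ·
    · # # # # · · ·
    · # # # # · · ·
    # # # # # # · ·
    · · · # # # # ·
T2:
  2·area = 74
  edge (8, 4)→(15, 20): d=(7,16) right/bottom  bias=-1
  edge (15, 20)→(6, 10): d=(-9,-10) top-left  bias=+0
  edge (6, 10)→(8, 4): d=(2,-6) top-left  bias=+0
    (4,0)@(9, 1): e=[-37,111,0] → ·  [on edge]
    (3,3)@(7, 7): e=[37,37,0] → #  [on edge]
    (4,3)@(9, 7): e=[5,57,12] → #
    (5,3)@(11, 7): e=[-27,77,24] → ·
    (3,4)@(7, 9): e=[51,19,4] → #
    (5,4)@(11, 9): e=[-13,59,28] → ·
    (3,5)@(7, 11): e=[65,1,8] → #
    (5,5)@(11, 11): e=[1,41,32] → #
    (6,5)@(13, 11): e=[-31,61,44] → ·
    (2,6)@(5, 13): e=[111,-37,0] → ·  [on edge]
    (3,6)@(7, 13): e=[79,-17,12] → ·
    (4,6)@(9, 13): e=[47,3,24] → #
    (1,9)@(3, 19): e=[185,-111,0] → ·  [on edge]
  covered (11 px):
    · · · · · · · ·
    · · · · · · · ·
    · · · · · · · ·
    · · · # # · · ·
    · · · # # · · ·
    · · · # # # · ·
    · · · · # # · ·
    · · · · · # · ·
    · · · · · · # ·
    · · · · · · · ·
    · · · · · · · ·
    · · · · · · · ·

Answer: [[3,3],[3,4],[3,5],[3,6],[4,6],[4,7],[5,8]]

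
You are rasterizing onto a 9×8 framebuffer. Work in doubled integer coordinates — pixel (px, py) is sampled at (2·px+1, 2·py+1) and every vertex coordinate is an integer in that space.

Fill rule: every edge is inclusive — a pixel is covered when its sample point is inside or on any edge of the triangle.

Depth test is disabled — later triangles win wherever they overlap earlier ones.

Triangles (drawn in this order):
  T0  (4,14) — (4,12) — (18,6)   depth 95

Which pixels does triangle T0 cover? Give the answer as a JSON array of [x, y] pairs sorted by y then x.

T0:
  2·area = 28
  edge (4, 14)→(4, 12): d=(0,-2) inclusive
  edge (4, 12)→(18, 6): d=(14,-6) inclusive
  edge (18, 6)→(4, 14): d=(-14,8) inclusive
    (5,4)@(11, 9): e=[14,0,14] → X  [on edge]
    (6,4)@(13, 9): e=[18,12,-2] → .
    (3,5)@(7, 11): e=[6,4,18] → X
    (4,5)@(9, 11): e=[10,16,2] → X
    (5,5)@(11, 11): e=[14,28,-14] → .
    (2,6)@(5, 13): e=[2,20,6] → X
    (3,6)@(7, 13): e=[6,32,-10] → .
    (4,6)@(9, 13): e=[10,44,-26] → .
    (2,7)@(5, 15): e=[2,48,-22] → .
  covered (4 px):
    . . . . . . . . .
    . . . . . . . . .
    . . . . . . . . .
    . . . . . . . . .
    . . . . . X . . .
    . . . X X . . . .
    . . X . . . . . .
    . . . . . . . . .

Final: [[5,4],[3,5],[4,5],[2,6]]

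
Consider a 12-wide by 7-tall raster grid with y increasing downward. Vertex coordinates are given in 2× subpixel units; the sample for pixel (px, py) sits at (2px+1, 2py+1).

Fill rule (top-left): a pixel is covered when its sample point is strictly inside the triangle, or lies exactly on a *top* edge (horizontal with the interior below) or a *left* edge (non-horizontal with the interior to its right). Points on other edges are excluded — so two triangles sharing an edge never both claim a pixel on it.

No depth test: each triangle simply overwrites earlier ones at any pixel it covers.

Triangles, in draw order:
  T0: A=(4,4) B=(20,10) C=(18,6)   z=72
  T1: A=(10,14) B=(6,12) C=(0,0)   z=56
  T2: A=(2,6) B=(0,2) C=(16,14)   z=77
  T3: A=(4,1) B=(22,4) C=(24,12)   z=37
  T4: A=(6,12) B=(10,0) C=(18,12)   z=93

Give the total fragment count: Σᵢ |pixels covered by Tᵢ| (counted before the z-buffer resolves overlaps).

T0:
  2·area = 52  (B↔C swapped to make it positive)
  edge (4, 4)→(18, 6): d=(14,2) right/bottom  bias=-1
  edge (18, 6)→(20, 10): d=(2,4) right/bottom  bias=-1
  edge (20, 10)→(4, 4): d=(-16,-6) top-left  bias=+0
    (3,2)@(7, 5): e=[8,42,2] → #
    (4,2)@(9, 5): e=[4,34,14] → #
    (5,2)@(11, 5): e=[0,26,26] → ·  [on edge]
    (3,3)@(7, 7): e=[36,46,-30] → ·
    (4,3)@(9, 7): e=[32,38,-18] → ·
    (6,3)@(13, 7): e=[24,22,6] → #
    (7,3)@(15, 7): e=[20,14,18] → #
    (8,3)@(17, 7): e=[16,6,30] → #
    (9,3)@(19, 7): e=[12,-2,42] → ·
    (6,4)@(13, 9): e=[52,26,-26] → ·
    (7,4)@(15, 9): e=[48,18,-14] → ·
    (8,4)@(17, 9): e=[44,10,-2] → ·
  covered (6 px):
    · · · · · · · · · · · ·
    · · · · · · · · · · · ·
    · · · # # · · · · · · ·
    · · · · · · # # # · · ·
    · · · · · · · · · # · ·
    · · · · · · · · · · · ·
    · · · · · · · · · · · ·
T1:
  2·area = 36
  edge (10, 14)→(6, 12): d=(-4,-2) top-left  bias=+0
  edge (6, 12)→(0, 0): d=(-6,-12) top-left  bias=+0
  edge (0, 0)→(10, 14): d=(10,14) right/bottom  bias=-1
    (1,2)@(3, 5): e=[22,6,8] → #
    (2,2)@(5, 5): e=[26,30,-20] → ·
    (1,3)@(3, 7): e=[14,-6,28] → ·
    (2,3)@(5, 7): e=[18,18,0] → ·  [on edge]
    (2,4)@(5, 9): e=[10,6,20] → #
    (3,4)@(7, 9): e=[14,30,-8] → ·
    (2,5)@(5, 11): e=[2,-6,40] → ·
    (3,5)@(7, 11): e=[6,18,12] → #
    (4,5)@(9, 11): e=[10,42,-16] → ·
    (3,6)@(7, 13): e=[-2,6,32] → ·
    (4,6)@(9, 13): e=[2,30,4] → #
    (5,6)@(11, 13): e=[6,54,-24] → ·
  covered (4 px):
    · · · · · · · · · · · ·
    · · · · · · · · · · · ·
    · # · · · · · · · · · ·
    · · · · · · · · · · · ·
    · · # · · · · · · · · ·
    · · · # · · · · · · · ·
    · · · · # · · · · · · ·
T2:
  2·area = 40
  edge (2, 6)→(0, 2): d=(-2,-4) top-left  bias=+0
  edge (0, 2)→(16, 14): d=(16,12) right/bottom  bias=-1
  edge (16, 14)→(2, 6): d=(-14,-8) top-left  bias=+0
    (0,1)@(1, 3): e=[2,4,34] → #
    (1,1)@(3, 3): e=[10,-20,50] → ·
    (0,2)@(1, 5): e=[-2,36,6] → ·
    (1,2)@(3, 5): e=[6,12,22] → #
    (2,2)@(5, 5): e=[14,-12,38] → ·
    (1,3)@(3, 7): e=[2,44,-6] → ·
    (2,3)@(5, 7): e=[10,20,10] → #
    (3,3)@(7, 7): e=[18,-4,26] → ·
    (2,4)@(5, 9): e=[6,52,-18] → ·
    (4,4)@(9, 9): e=[22,4,14] → #
    (5,4)@(11, 9): e=[30,-20,30] → ·
    (4,5)@(9, 11): e=[18,36,-14] → ·
  covered (5 px):
    · · · · · · · · · · · ·
    # · · · · · · · · · · ·
    · # · · · · · · · · · ·
    · · # · · · · · · · · ·
    · · · · # · · · · · · ·
    · · · · · # · · · · · ·
    · · · · · · · · · · · ·
T3:
  2·area = 138
  edge (4, 1)→(22, 4): d=(18,3) right/bottom  bias=-1
  edge (22, 4)→(24, 12): d=(2,8) right/bottom  bias=-1
  edge (24, 12)→(4, 1): d=(-20,-11) top-left  bias=+0
    (4,1)@(9, 3): e=[21,102,15] → #
    (5,1)@(11, 3): e=[15,86,37] → #
    (6,1)@(13, 3): e=[9,70,59] → #
    (7,1)@(15, 3): e=[3,54,81] → #
    (8,1)@(17, 3): e=[-3,38,103] → ·
    (4,2)@(9, 5): e=[57,106,-25] → ·
    (5,2)@(11, 5): e=[51,90,-3] → ·
    (6,2)@(13, 5): e=[45,74,19] → #
    (8,2)@(17, 5): e=[33,42,63] → #
    (9,2)@(19, 5): e=[27,26,85] → #
    (10,2)@(21, 5): e=[21,10,107] → #
    (11,2)@(23, 5): e=[15,-6,129] → ·
  covered (17 px):
    · · · · · · · · · · · ·
    · · · · # # # # · · · ·
    · · · · · · # # # # # ·
    · · · · · · · # # # # ·
    · · · · · · · · · # # #
    · · · · · · · · · · · #
    · · · · · · · · · · · ·
T4:
  2·area = 144
  edge (6, 12)→(10, 0): d=(4,-12) top-left  bias=+0
  edge (10, 0)→(18, 12): d=(8,12) right/bottom  bias=-1
  edge (18, 12)→(6, 12): d=(-12,0) right/bottom  bias=-1
    (4,1)@(9, 3): e=[0,36,108] → #  [on edge]
    (5,1)@(11, 3): e=[24,12,108] → #
    (6,1)@(13, 3): e=[48,-12,108] → ·
    (4,2)@(9, 5): e=[8,52,84] → #
    (6,2)@(13, 5): e=[56,4,84] → #
    (7,2)@(15, 5): e=[80,-20,84] → ·
    (4,3)@(9, 7): e=[16,68,60] → #
    (7,3)@(15, 7): e=[88,-4,60] → ·
    (3,4)@(7, 9): e=[0,108,36] → #  [on edge]
    (7,4)@(15, 9): e=[96,12,36] → #
    (8,4)@(17, 9): e=[120,-12,36] → ·
    (3,5)@(7, 11): e=[8,124,12] → #
  covered (19 px):
    · · · · · · · · · · · ·
    · · · · # # · · · · · ·
    · · · · # # # · · · · ·
    · · · · # # # · · · · ·
    · · · # # # # # · · · ·
    · · · # # # # # # · · ·
    · · · · · · · · · · · ·

Answer: 51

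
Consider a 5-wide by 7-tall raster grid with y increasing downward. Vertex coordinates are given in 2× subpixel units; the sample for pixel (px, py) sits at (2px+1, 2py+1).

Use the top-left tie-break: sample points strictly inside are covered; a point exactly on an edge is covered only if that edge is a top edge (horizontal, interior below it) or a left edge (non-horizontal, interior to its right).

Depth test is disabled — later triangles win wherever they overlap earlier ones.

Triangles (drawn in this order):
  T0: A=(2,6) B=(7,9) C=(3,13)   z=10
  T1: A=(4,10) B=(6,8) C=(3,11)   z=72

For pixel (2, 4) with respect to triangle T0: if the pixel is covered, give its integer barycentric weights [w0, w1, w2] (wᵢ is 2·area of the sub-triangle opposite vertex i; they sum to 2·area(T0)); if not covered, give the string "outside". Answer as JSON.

T0:
  2·area = 32
  edge (2, 6)→(7, 9): d=(5,3) right/bottom  bias=-1
  edge (7, 9)→(3, 13): d=(-4,4) right/bottom  bias=-1
  edge (3, 13)→(2, 6): d=(-1,-7) top-left  bias=+0
    (1,3)@(3, 7): e=[2,24,6] → #
    (2,3)@(5, 7): e=[-4,16,20] → ·
    (4,3)@(9, 7): e=[-16,0,48] → ·  [on edge]
    (1,4)@(3, 9): e=[12,16,4] → #
    (2,4)@(5, 9): e=[6,8,18] → #
    (3,4)@(7, 9): e=[0,0,32] → ·  [on edge]
    (1,5)@(3, 11): e=[22,8,2] → #
    (2,5)@(5, 11): e=[16,0,16] → ·  [on edge]
    (1,6)@(3, 13): e=[32,0,0] → ·  [on edge]
  covered (4 px):
    · · · · ·
    · · · · ·
    · · · · ·
    · # · · ·
    · # # · ·
    · # · · ·
    · · · · ·
T1:
  degenerate (2·area = 0) — covers nothing

Result: [8,18,6]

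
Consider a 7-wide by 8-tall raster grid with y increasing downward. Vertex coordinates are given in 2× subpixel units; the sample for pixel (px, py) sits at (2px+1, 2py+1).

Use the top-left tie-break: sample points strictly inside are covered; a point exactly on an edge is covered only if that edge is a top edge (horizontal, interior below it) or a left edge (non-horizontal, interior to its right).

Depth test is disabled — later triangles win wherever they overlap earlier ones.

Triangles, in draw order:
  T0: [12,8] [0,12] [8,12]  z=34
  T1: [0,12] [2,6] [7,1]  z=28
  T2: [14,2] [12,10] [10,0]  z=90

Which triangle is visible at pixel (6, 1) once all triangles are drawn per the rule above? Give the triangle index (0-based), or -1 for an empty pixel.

T0:
  2·area = 32  (B↔C swapped to make it positive)
  edge (12, 8)→(8, 12): d=(-4,4) right/bottom  bias=-1
  edge (8, 12)→(0, 12): d=(-8,0) right/bottom  bias=-1
  edge (0, 12)→(12, 8): d=(12,-4) top-left  bias=+0
    (6,3)@(13, 7): e=[0,40,-8] → ·  [on edge]
    (4,4)@(9, 9): e=[8,24,0] → #  [on edge]
    (5,4)@(11, 9): e=[0,24,8] → ·  [on edge]
    (1,5)@(3, 11): e=[24,8,0] → #  [on edge]
    (2,5)@(5, 11): e=[16,8,8] → #
    (3,5)@(7, 11): e=[8,8,16] → #
    (4,5)@(9, 11): e=[0,8,24] → ·  [on edge]
    (1,6)@(3, 13): e=[16,-8,24] → ·
    (2,6)@(5, 13): e=[8,-8,32] → ·
    (3,6)@(7, 13): e=[0,-8,40] → ·  [on edge]
    (2,7)@(5, 15): e=[0,-24,56] → ·  [on edge]
  covered (4 px):
    · · · · · · ·
    · · · · · · ·
    · · · · · · ·
    · · · · · · ·
    · · · · # · ·
    · # # # · · ·
    · · · · · · ·
    · · · · · · ·
T1:
  2·area = 20
  edge (0, 12)→(2, 6): d=(2,-6) top-left  bias=+0
  edge (2, 6)→(7, 1): d=(5,-5) top-left  bias=+0
  edge (7, 1)→(0, 12): d=(-7,11) right/bottom  bias=-1
    (3,0)@(7, 1): e=[20,0,0] → ·  [on edge]
    (1,1)@(3, 3): e=[0,-10,30] → ·  [on edge]
    (2,1)@(5, 3): e=[12,0,8] → #  [on edge]
    (3,1)@(7, 3): e=[24,10,-14] → ·
    (1,2)@(3, 5): e=[4,0,16] → #  [on edge]
    (2,2)@(5, 5): e=[16,10,-6] → ·
    (0,3)@(1, 7): e=[-4,0,24] → ·  [on edge]
    (1,3)@(3, 7): e=[8,10,2] → #
    (2,3)@(5, 7): e=[20,20,-20] → ·
    (0,4)@(1, 9): e=[0,10,10] → #  [on edge]
    (1,4)@(3, 9): e=[12,20,-12] → ·
    (0,5)@(1, 11): e=[4,20,-4] → ·
  covered (4 px):
    · · · · · · ·
    · · # · · · ·
    · # · · · · ·
    · # · · · · ·
    # · · · · · ·
    · · · · · · ·
    · · · · · · ·
    · · · · · · ·
T2:
  2·area = 36
  edge (14, 2)→(12, 10): d=(-2,8) right/bottom  bias=-1
  edge (12, 10)→(10, 0): d=(-2,-10) top-left  bias=+0
  edge (10, 0)→(14, 2): d=(4,2) right/bottom  bias=-1
    (5,0)@(11, 1): e=[26,8,2] → #
    (6,0)@(13, 1): e=[10,28,-2] → ·
    (5,1)@(11, 3): e=[22,4,10] → #
    (6,1)@(13, 3): e=[6,24,6] → #
    (5,2)@(11, 5): e=[18,0,18] → #  [on edge]
    (5,3)@(11, 7): e=[14,-4,26] → ·
    (6,3)@(13, 7): e=[-2,16,22] → ·
    (6,7)@(13, 15): e=[-18,0,54] → ·  [on edge]
  covered (5 px):
    · · · · · # ·
    · · · · · # #
    · · · · · # #
    · · · · · · ·
    · · · · · · ·
    · · · · · · ·
    · · · · · · ·
    · · · · · · ·

Z-buffer (winner per pixel, '.' = empty):
  . . . . . 2 .
  . . 1 . . 2 2
  . 1 . . . 2 2
  . 1 . . . . .
  1 . . . 0 . .
  . 0 0 0 . . .
  . . . . . . .
  . . . . . . .

Result: 2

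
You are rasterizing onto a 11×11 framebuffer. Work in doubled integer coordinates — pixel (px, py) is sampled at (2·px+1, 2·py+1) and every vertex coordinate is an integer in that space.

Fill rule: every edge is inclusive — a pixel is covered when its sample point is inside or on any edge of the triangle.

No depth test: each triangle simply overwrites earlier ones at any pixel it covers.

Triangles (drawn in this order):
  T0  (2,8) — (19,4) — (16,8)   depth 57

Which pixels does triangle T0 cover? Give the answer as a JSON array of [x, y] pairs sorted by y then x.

T0:
  2·area = 56
  edge (2, 8)→(19, 4): d=(17,-4) inclusive
  edge (19, 4)→(16, 8): d=(-3,4) inclusive
  edge (16, 8)→(2, 8): d=(-14,0) inclusive
    (7,2)@(15, 5): e=[1,13,42] → X
    (8,2)@(17, 5): e=[9,5,42] → X
    (9,2)@(19, 5): e=[17,-3,42] → .
    (3,3)@(7, 7): e=[3,39,14] → X
    (4,3)@(9, 7): e=[11,31,14] → X
    (5,3)@(11, 7): e=[19,23,14] → X
    (6,3)@(13, 7): e=[27,15,14] → X
    (8,3)@(17, 7): e=[43,-1,14] → .
    (3,4)@(7, 9): e=[37,33,-14] → .
    (4,4)@(9, 9): e=[45,25,-14] → .
    (5,4)@(11, 9): e=[53,17,-14] → .
    (6,4)@(13, 9): e=[61,9,-14] → .
  covered (7 px):
    . . . . . . . . . . .
    . . . . . . . . . . .
    . . . . . . . X X . .
    . . . X X X X X . . .
    . . . . . . . . . . .
    . . . . . . . . . . .
    . . . . . . . . . . .
    . . . . . . . . . . .
    . . . . . . . . . . .
    . . . . . . . . . . .
    . . . . . . . . . . .

Answer: [[7,2],[8,2],[3,3],[4,3],[5,3],[6,3],[7,3]]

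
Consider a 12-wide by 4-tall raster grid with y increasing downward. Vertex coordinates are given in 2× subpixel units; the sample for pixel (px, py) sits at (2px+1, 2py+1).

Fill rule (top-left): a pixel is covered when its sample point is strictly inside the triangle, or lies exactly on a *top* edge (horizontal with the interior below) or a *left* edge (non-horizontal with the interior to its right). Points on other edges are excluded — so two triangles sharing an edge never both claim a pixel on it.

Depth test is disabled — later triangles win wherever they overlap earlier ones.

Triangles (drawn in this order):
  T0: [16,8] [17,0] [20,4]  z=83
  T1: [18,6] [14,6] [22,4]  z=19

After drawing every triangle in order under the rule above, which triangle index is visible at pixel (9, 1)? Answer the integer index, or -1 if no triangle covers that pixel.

T0:
  2·area = 28
  edge (16, 8)→(17, 0): d=(1,-8) top-left  bias=+0
  edge (17, 0)→(20, 4): d=(3,4) right/bottom  bias=-1
  edge (20, 4)→(16, 8): d=(-4,4) right/bottom  bias=-1
    (8,0)@(17, 1): e=[1,3,24] → X
    (9,0)@(19, 1): e=[17,-5,16] → .
    (11,0)@(23, 1): e=[49,-21,0] → .  [on edge]
    (8,1)@(17, 3): e=[3,9,16] → X
    (9,1)@(19, 3): e=[19,1,8] → X
    (10,1)@(21, 3): e=[35,-7,0] → .  [on edge]
    (8,2)@(17, 5): e=[5,15,8] → X
    (9,2)@(19, 5): e=[21,7,0] → .  [on edge]
    (8,3)@(17, 7): e=[7,21,0] → .  [on edge]
  covered (4 px):
    . . . . . . . . X . . .
    . . . . . . . . X X . .
    . . . . . . . . X . . .
    . . . . . . . . . . . .
T1:
  2·area = 8
  edge (18, 6)→(14, 6): d=(-4,0) right/bottom  bias=-1
  edge (14, 6)→(22, 4): d=(8,-2) top-left  bias=+0
  edge (22, 4)→(18, 6): d=(-4,2) right/bottom  bias=-1
    (9,2)@(19, 5): e=[4,2,2] → X
    (10,2)@(21, 5): e=[4,6,-2] → .
    (9,3)@(19, 7): e=[-4,18,-6] → .
  covered (1 px):
    . . . . . . . . . . . .
    . . . . . . . . . . . .
    . . . . . . . . . X . .
    . . . . . . . . . . . .

Z-buffer (winner per pixel, '.' = empty):
  . . . . . . . . 0 . . .
  . . . . . . . . 0 0 . .
  . . . . . . . . 0 1 . .
  . . . . . . . . . . . .

Answer: 0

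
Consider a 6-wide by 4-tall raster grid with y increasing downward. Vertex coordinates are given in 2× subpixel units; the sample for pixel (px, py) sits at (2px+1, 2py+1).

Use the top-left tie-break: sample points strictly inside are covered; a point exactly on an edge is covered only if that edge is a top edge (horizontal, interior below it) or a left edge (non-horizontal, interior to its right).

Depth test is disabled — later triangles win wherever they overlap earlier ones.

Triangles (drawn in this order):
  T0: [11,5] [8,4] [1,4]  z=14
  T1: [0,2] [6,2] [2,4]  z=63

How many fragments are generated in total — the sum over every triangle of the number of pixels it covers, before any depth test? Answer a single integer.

T0:
  2·area = 7  (B↔C swapped to make it positive)
  edge (11, 5)→(1, 4): d=(-10,-1) top-left  bias=+0
  edge (1, 4)→(8, 4): d=(7,0) top-left  bias=+0
  edge (8, 4)→(11, 5): d=(3,1) right/bottom  bias=-1
    (2,1)@(5, 3): e=[14,-7,0] → ·  [on edge]
    (5,2)@(11, 5): e=[0,7,0] → ·  [on edge]
  covered (0 px):
    · · · · · ·
    · · · · · ·
    · · · · · ·
    · · · · · ·
T1:
  2·area = 12
  edge (0, 2)→(6, 2): d=(6,0) top-left  bias=+0
  edge (6, 2)→(2, 4): d=(-4,2) right/bottom  bias=-1
  edge (2, 4)→(0, 2): d=(-2,-2) top-left  bias=+0
    (0,1)@(1, 3): e=[6,6,0] → #  [on edge]
    (1,1)@(3, 3): e=[6,2,4] → #
    (2,1)@(5, 3): e=[6,-2,8] → ·
    (0,2)@(1, 5): e=[18,-2,-4] → ·
    (1,2)@(3, 5): e=[18,-6,0] → ·  [on edge]
    (2,3)@(5, 7): e=[30,-18,0] → ·  [on edge]
  covered (2 px):
    · · · · · ·
    # # · · · ·
    · · · · · ·
    · · · · · ·

Answer: 2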